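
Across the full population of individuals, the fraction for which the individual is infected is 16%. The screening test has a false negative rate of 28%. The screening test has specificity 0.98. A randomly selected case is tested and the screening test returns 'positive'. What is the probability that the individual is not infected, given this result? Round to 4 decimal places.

P(¬H | E) ≈ 0.1273

Write H for 'the individual is infected'. Prior odds H:¬H = 0.16/0.84 = 0.19048. For the 'positive' outcome, the likelihood ratio is 0.72/0.02 = 36.000.
Posterior odds = 0.19048 × 36.000 = 6.8571, so P(H|E) = 6.8571/(1+6.8571) = 0.8727. Then P(¬H|E) = 1 − 0.8727 = 0.1273.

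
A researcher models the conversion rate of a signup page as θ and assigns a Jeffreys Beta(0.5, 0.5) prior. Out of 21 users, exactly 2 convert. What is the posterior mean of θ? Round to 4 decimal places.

Posterior mean ≈ 0.1136

The binomial likelihood is conjugate to the Beta prior: with 2 successes and 19 failures, the posterior is Beta(0.5+2, 0.5+19) = Beta(2.5, 19.5).
E[θ | data] = 2.5/(2.5+19.5) = 0.1136.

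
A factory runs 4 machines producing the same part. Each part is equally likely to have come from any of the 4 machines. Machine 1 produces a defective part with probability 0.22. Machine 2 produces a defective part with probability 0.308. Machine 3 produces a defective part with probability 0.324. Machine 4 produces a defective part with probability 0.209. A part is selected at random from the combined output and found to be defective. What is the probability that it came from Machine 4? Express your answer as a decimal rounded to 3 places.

P(defective|M1) = 0.22; P(defective|M2) = 0.308; P(defective|M3) = 0.324; P(defective|M4) = 0.209.
Prior × likelihood for each source: 0.25·0.22=0.05500, 0.25·0.308=0.07700, 0.25·0.324=0.08100, 0.25·0.209=0.05225. Summing gives P(defective) = 0.26525.
P(Machine 4 | defective) = 0.05225 / 0.26525 = 0.197.

Posterior probability ≈ 0.197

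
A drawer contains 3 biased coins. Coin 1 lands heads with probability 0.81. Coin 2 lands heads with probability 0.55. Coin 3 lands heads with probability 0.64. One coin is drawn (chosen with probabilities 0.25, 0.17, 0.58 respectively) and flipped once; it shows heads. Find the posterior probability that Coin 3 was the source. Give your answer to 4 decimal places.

Tabulate prior·likelihood by source: [1] prior 0.25, lik 0.81, product 0.2025; [2] prior 0.17, lik 0.55, product 0.09350; [3] prior 0.58, lik 0.64, product 0.3712.
Normalizing constant = 0.66720; the posterior for Coin 3 is its product over the sum, 0.3712/0.66720 = 0.5564.

Posterior probability ≈ 0.5564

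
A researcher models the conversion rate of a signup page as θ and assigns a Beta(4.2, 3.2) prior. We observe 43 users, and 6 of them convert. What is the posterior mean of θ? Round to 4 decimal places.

Posterior mean ≈ 0.2024

Observing 6 successes and 37 failures updates Beta(4.2, 3.2) by adding the success and failure counts to the two shape parameters: α = 4.2+6 = 10.2, β = 3.2+37 = 40.2.
E[θ | data] = 10.2/(10.2+40.2) = 0.2024.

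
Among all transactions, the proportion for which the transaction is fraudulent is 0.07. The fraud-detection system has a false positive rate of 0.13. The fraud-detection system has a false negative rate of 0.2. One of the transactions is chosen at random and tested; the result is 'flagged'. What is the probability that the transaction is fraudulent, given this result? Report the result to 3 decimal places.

Let H be the event that the transaction is fraudulent. P(H) = 0.07, so P(¬H) = 0.93. With E the 'flagged' result, P(E|H) = 0.8 and P(E|¬H) = 0.13.
P(E) = 0.8·0.07 + 0.13·0.93 = 0.056000 + 0.12090 = 0.17690.
By Bayes' theorem, P(H|E) = 0.056000 / 0.17690 = 0.317.

P(H | E) ≈ 0.317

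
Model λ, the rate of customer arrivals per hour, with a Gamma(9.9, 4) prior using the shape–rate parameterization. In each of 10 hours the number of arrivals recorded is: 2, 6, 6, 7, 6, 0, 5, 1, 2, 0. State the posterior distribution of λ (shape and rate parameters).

Posterior: Gamma(shape=44.9, rate=14)

Total count ∑xᵢ = 35 over n = 10 hours.
Gamma is conjugate to the Poisson likelihood: posterior is Gamma(shape = 9.9+35 = 44.9, rate = 4+10 = 14).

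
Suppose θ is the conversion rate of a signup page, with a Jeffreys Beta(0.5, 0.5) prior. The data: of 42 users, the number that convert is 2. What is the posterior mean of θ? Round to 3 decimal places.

Posterior mean ≈ 0.058

Observing 2 successes and 40 failures updates Beta(0.5, 0.5) by adding the success and failure counts to the two shape parameters: α = 0.5+2 = 2.5, β = 0.5+40 = 40.5.
E[θ | data] = 2.5/(2.5+40.5) = 0.058.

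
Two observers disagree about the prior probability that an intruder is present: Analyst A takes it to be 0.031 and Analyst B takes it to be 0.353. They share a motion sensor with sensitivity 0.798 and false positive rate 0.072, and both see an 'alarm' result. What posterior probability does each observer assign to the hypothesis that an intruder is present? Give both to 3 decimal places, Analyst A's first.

The likelihood ratio for an 'alarm' result is 0.798/0.072 = 11.083.
Analyst A: prior odds 0.031/0.969 = 0.031992; posterior odds 0.35458; posterior probability 0.262.
Analyst B: prior odds 0.353/0.647 = 0.54560; posterior odds 6.0470; posterior probability 0.858.

Analyst A: 0.262; Analyst B: 0.858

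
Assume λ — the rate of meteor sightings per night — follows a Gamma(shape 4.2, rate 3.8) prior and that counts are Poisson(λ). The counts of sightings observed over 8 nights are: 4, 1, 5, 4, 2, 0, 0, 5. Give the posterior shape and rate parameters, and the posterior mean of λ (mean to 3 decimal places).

Posterior: Gamma(shape=25.2, rate=11.8); mean ≈ 2.136

Total count ∑xᵢ = 21 over n = 8 nights.
Gamma is conjugate to the Poisson likelihood: posterior is Gamma(shape = 4.2+21 = 25.2, rate = 3.8+8 = 11.8).
E[λ | data] = 25.2/11.8 = 2.136.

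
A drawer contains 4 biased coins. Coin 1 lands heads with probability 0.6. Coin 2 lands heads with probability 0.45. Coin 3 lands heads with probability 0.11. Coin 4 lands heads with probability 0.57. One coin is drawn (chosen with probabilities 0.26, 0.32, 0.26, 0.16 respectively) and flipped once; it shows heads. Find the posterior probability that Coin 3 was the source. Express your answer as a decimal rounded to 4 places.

Posterior probability ≈ 0.0681

Tabulate prior·likelihood by source: [1] prior 0.26, lik 0.6, product 0.1560; [2] prior 0.32, lik 0.45, product 0.1440; [3] prior 0.26, lik 0.11, product 0.02860; [4] prior 0.16, lik 0.57, product 0.09120.
Normalizing constant = 0.41980; the posterior for Coin 3 is its product over the sum, 0.02860/0.41980 = 0.0681.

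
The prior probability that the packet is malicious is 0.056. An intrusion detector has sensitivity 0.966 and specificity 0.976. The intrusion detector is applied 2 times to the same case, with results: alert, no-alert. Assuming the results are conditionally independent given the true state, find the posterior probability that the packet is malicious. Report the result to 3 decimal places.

Posterior P(H) ≈ 0.077

With H the event that the packet is malicious, the joint likelihood of the observed sequence is P(data|H) = 0.966·0.034 = 0.032844 and P(data|¬H) = 0.024·0.976 = 0.023424.
Bayes: P(H|data) = 0.056·0.032844 / (0.056·0.032844 + 0.944·0.023424) = 0.0018393/0.023952 = 0.0768.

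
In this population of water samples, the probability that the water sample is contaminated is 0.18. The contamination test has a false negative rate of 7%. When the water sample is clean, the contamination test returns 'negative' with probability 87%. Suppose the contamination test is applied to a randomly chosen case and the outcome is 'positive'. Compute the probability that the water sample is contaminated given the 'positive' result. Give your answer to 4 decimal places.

P(H | E) ≈ 0.6109

Write H for 'the water sample is contaminated'. Prior odds H:¬H = 0.18/0.82 = 0.21951. For the 'positive' outcome, the likelihood ratio is 0.93/0.13 = 7.1538.
Posterior odds = 0.21951 × 7.1538 = 1.5704, so P(H|E) = 1.5704/(1+1.5704) = 0.6109.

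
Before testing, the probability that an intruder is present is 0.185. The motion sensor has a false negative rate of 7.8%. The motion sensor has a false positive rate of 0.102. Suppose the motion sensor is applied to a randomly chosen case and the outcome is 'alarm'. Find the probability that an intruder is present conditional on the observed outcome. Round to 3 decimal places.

Write H for 'an intruder is present'. Prior odds H:¬H = 0.185/0.815 = 0.22699. For the 'alarm' outcome, the likelihood ratio is 0.922/0.102 = 9.0392.
Posterior odds = 0.22699 × 9.0392 = 2.0518, so P(H|E) = 2.0518/(1+2.0518) = 0.672.

P(H | E) ≈ 0.672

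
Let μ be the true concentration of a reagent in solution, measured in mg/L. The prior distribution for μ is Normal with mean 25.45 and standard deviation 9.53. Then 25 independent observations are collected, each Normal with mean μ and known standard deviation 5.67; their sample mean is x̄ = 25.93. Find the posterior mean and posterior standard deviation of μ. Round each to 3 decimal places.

Posterior mean ≈ 25.923; posterior SD ≈ 1.126

Prior precision 1/τ₀² = 1/9.53² = 0.0110107; data precision n/σ² = 25/5.67² = 0.777632.
Posterior precision = 0.0110107 + 0.777632 = 0.788642, giving posterior SD = 1/√0.788642 = 1.126.
Posterior mean = (0.0110107·25.45 + 0.777632·25.93) / 0.788642 = 25.923.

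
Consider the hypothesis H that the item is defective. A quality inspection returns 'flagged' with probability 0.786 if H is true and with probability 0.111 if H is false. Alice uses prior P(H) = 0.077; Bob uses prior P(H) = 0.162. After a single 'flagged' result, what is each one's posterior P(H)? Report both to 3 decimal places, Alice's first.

Alice: 0.371; Bob: 0.578

The likelihood ratio for a 'flagged' result is 0.786/0.111 = 7.0811.
Alice: prior odds 0.077/0.923 = 0.083424; posterior odds 0.59073; posterior probability 0.371.
Bob: prior odds 0.162/0.838 = 0.19332; posterior odds 1.3689; posterior probability 0.578.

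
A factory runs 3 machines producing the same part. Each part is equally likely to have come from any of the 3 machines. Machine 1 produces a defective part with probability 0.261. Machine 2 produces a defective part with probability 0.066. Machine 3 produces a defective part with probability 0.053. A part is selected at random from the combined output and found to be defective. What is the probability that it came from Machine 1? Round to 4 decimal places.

Tabulate prior·likelihood by source: [1] prior 0.333333, lik 0.261, product 0.08700; [2] prior 0.333333, lik 0.066, product 0.02200; [3] prior 0.333333, lik 0.053, product 0.01767.
Normalizing constant = 0.12667; the posterior for Machine 1 is its product over the sum, 0.08700/0.12667 = 0.6868.

Posterior probability ≈ 0.6868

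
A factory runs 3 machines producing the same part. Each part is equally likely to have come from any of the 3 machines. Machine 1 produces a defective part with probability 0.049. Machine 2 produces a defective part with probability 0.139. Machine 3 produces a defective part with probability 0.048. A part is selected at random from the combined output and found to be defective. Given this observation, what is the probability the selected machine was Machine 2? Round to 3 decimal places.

P(defective|M1) = 0.049; P(defective|M2) = 0.139; P(defective|M3) = 0.048.
Prior × likelihood for each source: 0.333333·0.049=0.01633, 0.333333·0.139=0.04633, 0.333333·0.048=0.01600. Summing gives P(defective) = 0.078667.
P(Machine 2 | defective) = 0.04633 / 0.078667 = 0.589.

Posterior probability ≈ 0.589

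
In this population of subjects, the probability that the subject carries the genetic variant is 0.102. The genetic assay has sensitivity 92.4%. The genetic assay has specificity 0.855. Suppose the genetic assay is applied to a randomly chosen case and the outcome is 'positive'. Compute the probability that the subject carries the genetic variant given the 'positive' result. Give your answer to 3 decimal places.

Let H be the event that the subject carries the genetic variant. P(H) = 0.102, so P(¬H) = 0.898. With E the 'positive' result, P(E|H) = 0.924 and P(E|¬H) = 0.145.
P(E) = 0.924·0.102 + 0.145·0.898 = 0.094248 + 0.13021 = 0.22446.
By Bayes' theorem, P(H|E) = 0.094248 / 0.22446 = 0.420.

P(H | E) ≈ 0.420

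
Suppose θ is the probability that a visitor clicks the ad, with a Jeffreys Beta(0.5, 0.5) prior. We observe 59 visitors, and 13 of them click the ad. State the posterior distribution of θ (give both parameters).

Observing 13 successes and 46 failures updates Beta(0.5, 0.5) by adding the success and failure counts to the two shape parameters: α = 0.5+13 = 13.5, β = 0.5+46 = 46.5.

Posterior: Beta(13.5, 46.5)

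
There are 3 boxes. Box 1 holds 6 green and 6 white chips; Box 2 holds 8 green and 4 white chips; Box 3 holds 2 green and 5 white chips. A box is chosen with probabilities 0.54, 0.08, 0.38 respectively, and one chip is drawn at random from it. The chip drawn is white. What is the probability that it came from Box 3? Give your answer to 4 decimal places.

Posterior probability ≈ 0.4778

P(white|Box 1) = 0.5; P(white|Box 2) = 0.3333; P(white|Box 3) = 0.7143.
Prior × likelihood for each source: 0.54·0.5=0.2700, 0.08·0.3333=0.02667, 0.38·0.7143=0.2714. Summing gives P(white) = 0.56810.
P(Box 3 | white) = 0.2714 / 0.56810 = 0.4778.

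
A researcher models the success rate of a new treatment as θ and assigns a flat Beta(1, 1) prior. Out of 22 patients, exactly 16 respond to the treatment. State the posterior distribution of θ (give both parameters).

Observing 16 successes and 6 failures updates Beta(1, 1) by adding the success and failure counts to the two shape parameters: α = 1+16 = 17, β = 1+6 = 7.

Posterior: Beta(17, 7)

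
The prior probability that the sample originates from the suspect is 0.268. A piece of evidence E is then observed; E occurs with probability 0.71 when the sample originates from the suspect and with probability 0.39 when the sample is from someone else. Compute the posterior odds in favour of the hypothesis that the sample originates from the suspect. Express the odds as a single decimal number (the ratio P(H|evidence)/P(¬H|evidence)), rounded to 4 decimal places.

Posterior odds ≈ 0.6665

Prior odds = 0.268/(1−0.268) = 0.36612. In log-odds, ln(0.36612) = -1.0048.
Add log likelihood ratio: ln(1.8205) = 0.59912.
Posterior log-odds = -0.40568, so posterior odds = exp(-0.40568) = 0.66653.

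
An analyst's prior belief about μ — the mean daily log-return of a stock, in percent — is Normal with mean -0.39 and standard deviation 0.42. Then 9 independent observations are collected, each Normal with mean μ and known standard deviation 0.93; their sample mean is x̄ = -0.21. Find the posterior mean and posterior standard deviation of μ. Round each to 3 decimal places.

Posterior mean ≈ -0.273; posterior SD ≈ 0.249

Prior precision 1/τ₀² = 1/0.42² = 5.66893; data precision n/σ² = 9/0.93² = 10.4058.
Posterior precision = 5.66893 + 10.4058 = 16.0748, giving posterior SD = 1/√16.0748 = 0.249.
Posterior mean = (5.66893·-0.39 + 10.4058·-0.21) / 16.0748 = -0.273.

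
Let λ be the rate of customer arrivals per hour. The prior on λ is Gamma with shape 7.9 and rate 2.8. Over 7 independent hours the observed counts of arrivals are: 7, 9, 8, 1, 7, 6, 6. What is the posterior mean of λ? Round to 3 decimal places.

The Poisson likelihood adds the total count to the shape and the number of exposure periods to the rate. Here ∑xᵢ = 44 and n = 7, so shape 7.9→51.9 and rate 2.8→9.8.
E[λ | data] = 51.9/9.8 = 5.296.

Posterior mean ≈ 5.296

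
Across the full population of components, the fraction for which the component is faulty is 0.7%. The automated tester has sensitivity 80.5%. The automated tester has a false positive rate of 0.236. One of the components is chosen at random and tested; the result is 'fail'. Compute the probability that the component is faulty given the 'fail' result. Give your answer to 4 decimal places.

P(H | E) ≈ 0.0235

Write H for 'the component is faulty'. Prior odds H:¬H = 0.007/0.993 = 0.0070493. For the 'fail' outcome, the likelihood ratio is 0.805/0.236 = 3.4110.
Posterior odds = 0.0070493 × 3.4110 = 0.024045, so P(H|E) = 0.024045/(1+0.024045) = 0.0235.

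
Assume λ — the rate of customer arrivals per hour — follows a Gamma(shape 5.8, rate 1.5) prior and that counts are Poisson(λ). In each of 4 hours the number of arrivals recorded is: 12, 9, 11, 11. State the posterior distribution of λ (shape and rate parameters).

Posterior: Gamma(shape=48.8, rate=5.5)

Total count ∑xᵢ = 43 over n = 4 hours.
Gamma is conjugate to the Poisson likelihood: posterior is Gamma(shape = 5.8+43 = 48.8, rate = 1.5+4 = 5.5).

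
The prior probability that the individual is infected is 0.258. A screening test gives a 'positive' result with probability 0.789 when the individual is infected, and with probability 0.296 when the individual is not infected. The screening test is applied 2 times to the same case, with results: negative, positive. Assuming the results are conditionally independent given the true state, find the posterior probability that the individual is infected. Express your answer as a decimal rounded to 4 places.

Posterior P(H) ≈ 0.2174

Let H be the event that the individual is infected; start with P(H) = 0.258. P('positive'|H) = 0.789, P('positive'|¬H) = 0.296.
Update on result 1 ('negative'): P(H) ← 0.211·0.2580 / (0.211·0.2580 + 0.704·0.7420) = 0.054438/0.57681 = 0.0944.
Update on result 2 ('positive'): P(H) ← 0.789·0.0944 / (0.789·0.0944 + 0.296·0.9056) = 0.074465/0.34253 = 0.2174.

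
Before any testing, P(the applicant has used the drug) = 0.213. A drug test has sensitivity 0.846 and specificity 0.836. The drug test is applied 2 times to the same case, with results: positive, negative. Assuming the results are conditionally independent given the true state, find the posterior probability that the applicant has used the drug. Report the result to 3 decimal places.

Posterior P(H) ≈ 0.205

With H the event that the applicant has used the drug, the joint likelihood of the observed sequence is P(data|H) = 0.846·0.154 = 0.13028 and P(data|¬H) = 0.164·0.836 = 0.13710.
Bayes: P(H|data) = 0.213·0.13028 / (0.213·0.13028 + 0.787·0.13710) = 0.027750/0.13565 = 0.2046.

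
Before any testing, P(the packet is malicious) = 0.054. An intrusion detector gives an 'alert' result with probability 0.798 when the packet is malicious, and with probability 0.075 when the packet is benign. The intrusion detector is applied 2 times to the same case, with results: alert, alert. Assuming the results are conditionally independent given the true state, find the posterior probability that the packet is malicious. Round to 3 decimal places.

With H the event that the packet is malicious, the joint likelihood of the observed sequence is P(data|H) = 0.798·0.798 = 0.63680 and P(data|¬H) = 0.075·0.075 = 0.0056250.
Bayes: P(H|data) = 0.054·0.63680 / (0.054·0.63680 + 0.946·0.0056250) = 0.034387/0.039709 = 0.8660.

Posterior P(H) ≈ 0.866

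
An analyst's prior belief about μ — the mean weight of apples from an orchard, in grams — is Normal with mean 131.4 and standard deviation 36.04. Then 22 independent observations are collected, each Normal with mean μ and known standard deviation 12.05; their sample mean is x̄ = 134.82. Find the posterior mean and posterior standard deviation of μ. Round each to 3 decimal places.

Posterior mean ≈ 134.803; posterior SD ≈ 2.563

With known σ, the Normal prior is conjugate. Weight on the data is w = (n/σ²)/(n/σ² + 1/τ₀²) = 0.151513/(0.151513+0.00076989) = 0.99494.
Posterior mean = w·x̄ + (1−w)·μ₀ = 0.99494·134.82 + 0.0050557·131.4 = 134.803. Posterior variance = 1/(0.151513+0.00076989) = 6.56675, so SD = 2.563.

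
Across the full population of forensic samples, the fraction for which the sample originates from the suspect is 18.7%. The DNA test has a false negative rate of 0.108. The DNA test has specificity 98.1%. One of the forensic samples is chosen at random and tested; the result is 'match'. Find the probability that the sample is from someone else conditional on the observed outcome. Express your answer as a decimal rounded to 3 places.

P(¬H | E) ≈ 0.085

Let H be the event that the sample originates from the suspect. P(H) = 0.187, so P(¬H) = 0.813. With E the 'match' result, P(E|H) = 0.892 and P(E|¬H) = 0.019.
P(E) = 0.892·0.187 + 0.019·0.813 = 0.16680 + 0.015447 = 0.18225.
By Bayes' theorem, P(H|E) = 0.16680 / 0.18225 = 0.915. Hence P(¬H|E) = 1 − 0.915 = 0.085.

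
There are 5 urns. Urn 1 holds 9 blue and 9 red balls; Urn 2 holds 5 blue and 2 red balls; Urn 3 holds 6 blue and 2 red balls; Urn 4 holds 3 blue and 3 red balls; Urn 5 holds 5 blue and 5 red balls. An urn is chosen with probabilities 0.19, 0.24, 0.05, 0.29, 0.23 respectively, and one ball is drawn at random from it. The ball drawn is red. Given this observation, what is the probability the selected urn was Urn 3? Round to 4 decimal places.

Posterior probability ≈ 0.0287

P(red|Urn 1) = 0.5; P(red|Urn 2) = 0.2857; P(red|Urn 3) = 0.25; P(red|Urn 4) = 0.5; P(red|Urn 5) = 0.5.
Prior × likelihood for each source: 0.19·0.5=0.09500, 0.24·0.2857=0.06857, 0.05·0.25=0.01250, 0.29·0.5=0.1450, 0.23·0.5=0.1150. Summing gives P(red) = 0.43607.
P(Urn 3 | red) = 0.01250 / 0.43607 = 0.0287.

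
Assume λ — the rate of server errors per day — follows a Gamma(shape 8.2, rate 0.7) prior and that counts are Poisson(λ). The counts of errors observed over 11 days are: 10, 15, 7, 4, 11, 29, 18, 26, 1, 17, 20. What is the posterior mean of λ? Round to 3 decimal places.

The Poisson likelihood adds the total count to the shape and the number of exposure periods to the rate. Here ∑xᵢ = 158 and n = 11, so shape 8.2→166.2 and rate 0.7→11.7.
E[λ | data] = 166.2/11.7 = 14.205.

Posterior mean ≈ 14.205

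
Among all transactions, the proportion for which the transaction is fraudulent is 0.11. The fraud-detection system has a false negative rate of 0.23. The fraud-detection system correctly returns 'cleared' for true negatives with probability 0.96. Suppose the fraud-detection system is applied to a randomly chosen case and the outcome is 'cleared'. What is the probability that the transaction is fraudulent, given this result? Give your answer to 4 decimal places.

Write H for 'the transaction is fraudulent'. Prior odds H:¬H = 0.11/0.89 = 0.12360. For the 'cleared' outcome, the likelihood ratio is 0.23/0.96 = 0.23958.
Posterior odds = 0.12360 × 0.23958 = 0.029611, so P(H|E) = 0.029611/(1+0.029611) = 0.0288.

P(H | E) ≈ 0.0288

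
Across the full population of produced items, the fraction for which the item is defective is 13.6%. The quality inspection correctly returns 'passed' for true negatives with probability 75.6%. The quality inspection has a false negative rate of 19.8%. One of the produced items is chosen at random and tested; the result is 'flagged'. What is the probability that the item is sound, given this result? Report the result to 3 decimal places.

P(¬H | E) ≈ 0.659

Let H be the event that the item is defective. P(H) = 0.136, so P(¬H) = 0.864. With E the 'flagged' result, P(E|H) = 0.802 and P(E|¬H) = 0.244.
P(E) = 0.802·0.136 + 0.244·0.864 = 0.10907 + 0.21082 = 0.31989.
By Bayes' theorem, P(H|E) = 0.10907 / 0.31989 = 0.341. Hence P(¬H|E) = 1 − 0.341 = 0.659.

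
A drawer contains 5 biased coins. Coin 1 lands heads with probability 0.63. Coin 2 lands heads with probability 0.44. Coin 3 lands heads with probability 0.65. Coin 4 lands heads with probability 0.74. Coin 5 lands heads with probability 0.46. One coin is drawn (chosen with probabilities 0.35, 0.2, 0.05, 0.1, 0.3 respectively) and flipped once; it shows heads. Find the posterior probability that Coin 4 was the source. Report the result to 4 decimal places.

Tabulate prior·likelihood by source: [1] prior 0.35, lik 0.63, product 0.2205; [2] prior 0.2, lik 0.44, product 0.08800; [3] prior 0.05, lik 0.65, product 0.03250; [4] prior 0.1, lik 0.74, product 0.07400; [5] prior 0.3, lik 0.46, product 0.1380.
Normalizing constant = 0.55300; the posterior for Coin 4 is its product over the sum, 0.07400/0.55300 = 0.1338.

Posterior probability ≈ 0.1338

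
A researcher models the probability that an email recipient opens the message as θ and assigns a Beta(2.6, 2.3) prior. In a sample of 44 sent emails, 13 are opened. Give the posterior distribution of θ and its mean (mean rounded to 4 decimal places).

The binomial likelihood is conjugate to the Beta prior: with 13 successes and 31 failures, the posterior is Beta(2.6+13, 2.3+31) = Beta(15.6, 33.3).
E[θ | data] = 15.6/(15.6+33.3) = 0.3190.

Posterior: Beta(15.6, 33.3); mean ≈ 0.3190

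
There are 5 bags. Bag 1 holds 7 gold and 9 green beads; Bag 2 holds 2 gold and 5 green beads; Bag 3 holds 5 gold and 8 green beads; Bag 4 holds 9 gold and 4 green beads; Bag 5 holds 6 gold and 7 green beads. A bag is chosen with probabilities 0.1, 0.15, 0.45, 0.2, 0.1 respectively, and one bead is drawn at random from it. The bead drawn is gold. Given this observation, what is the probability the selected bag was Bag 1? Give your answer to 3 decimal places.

Posterior probability ≈ 0.098

Tabulate prior·likelihood by source: [1] prior 0.1, lik 0.4375, product 0.04375; [2] prior 0.15, lik 0.2857, product 0.04286; [3] prior 0.45, lik 0.3846, product 0.1731; [4] prior 0.2, lik 0.6923, product 0.1385; [5] prior 0.1, lik 0.4615, product 0.04615.
Normalizing constant = 0.44430; the posterior for Bag 1 is its product over the sum, 0.04375/0.44430 = 0.098.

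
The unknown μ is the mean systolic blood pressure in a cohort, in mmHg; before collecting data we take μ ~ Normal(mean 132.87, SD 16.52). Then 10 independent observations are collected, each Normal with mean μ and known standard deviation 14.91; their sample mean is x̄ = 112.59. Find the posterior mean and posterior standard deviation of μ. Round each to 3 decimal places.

Prior precision 1/τ₀² = 1/16.52² = 0.00366421; data precision n/σ² = 10/14.91² = 0.0449826.
Posterior precision = 0.00366421 + 0.0449826 = 0.0486468, giving posterior SD = 1/√0.0486468 = 4.534.
Posterior mean = (0.00366421·132.87 + 0.0449826·112.59) / 0.0486468 = 114.118.

Posterior mean ≈ 114.118; posterior SD ≈ 4.534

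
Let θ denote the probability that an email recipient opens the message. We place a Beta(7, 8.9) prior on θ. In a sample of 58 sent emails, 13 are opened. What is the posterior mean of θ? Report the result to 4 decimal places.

Observing 13 successes and 45 failures updates Beta(7, 8.9) by adding the success and failure counts to the two shape parameters: α = 7+13 = 20, β = 8.9+45 = 53.9.
E[θ | data] = 20/(20+53.9) = 0.2706.

Posterior mean ≈ 0.2706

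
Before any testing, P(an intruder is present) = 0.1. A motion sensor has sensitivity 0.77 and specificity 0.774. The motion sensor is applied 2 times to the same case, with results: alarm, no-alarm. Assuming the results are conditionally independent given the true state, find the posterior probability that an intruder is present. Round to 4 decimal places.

Let H be the event that an intruder is present; start with P(H) = 0.1. P('alarm'|H) = 0.77, P('alarm'|¬H) = 0.226.
Update on result 1 ('alarm'): P(H) ← 0.77·0.1000 / (0.77·0.1000 + 0.226·0.9000) = 0.077000/0.28040 = 0.2746.
Update on result 2 ('no-alarm'): P(H) ← 0.23·0.2746 / (0.23·0.2746 + 0.774·0.7254) = 0.063160/0.62461 = 0.1011.

Posterior P(H) ≈ 0.1011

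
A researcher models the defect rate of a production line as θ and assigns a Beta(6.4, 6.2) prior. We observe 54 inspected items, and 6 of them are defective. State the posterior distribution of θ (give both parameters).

Observing 6 successes and 48 failures updates Beta(6.4, 6.2) by adding the success and failure counts to the two shape parameters: α = 6.4+6 = 12.4, β = 6.2+48 = 54.2.

Posterior: Beta(12.4, 54.2)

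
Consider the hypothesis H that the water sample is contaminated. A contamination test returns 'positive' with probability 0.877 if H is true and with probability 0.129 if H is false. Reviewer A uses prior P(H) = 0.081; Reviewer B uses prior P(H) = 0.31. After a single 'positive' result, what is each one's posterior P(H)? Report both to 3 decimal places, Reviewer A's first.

The likelihood ratio for a 'positive' result is 0.877/0.129 = 6.7984.
Reviewer A: prior odds 0.081/0.919 = 0.088139; posterior odds 0.59921; posterior probability 0.375.
Reviewer B: prior odds 0.31/0.69 = 0.44928; posterior odds 3.0544; posterior probability 0.753.

Reviewer A: 0.375; Reviewer B: 0.753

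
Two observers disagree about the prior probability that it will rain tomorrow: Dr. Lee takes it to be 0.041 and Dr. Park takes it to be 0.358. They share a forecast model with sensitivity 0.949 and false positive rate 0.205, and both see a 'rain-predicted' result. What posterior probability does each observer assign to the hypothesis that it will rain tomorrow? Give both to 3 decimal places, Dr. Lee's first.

Dr. Lee: 0.165; Dr. Park: 0.721

P('+'|H) = 0.949, P('+'|¬H) = 0.205.
Dr. Lee: numerator 0.949·0.041 = 0.038909; evidence = 0.038909+0.205·0.959 = 0.23550; posterior = 0.165.
Dr. Park: numerator 0.949·0.358 = 0.33974; evidence = 0.33974+0.205·0.642 = 0.47135; posterior = 0.721.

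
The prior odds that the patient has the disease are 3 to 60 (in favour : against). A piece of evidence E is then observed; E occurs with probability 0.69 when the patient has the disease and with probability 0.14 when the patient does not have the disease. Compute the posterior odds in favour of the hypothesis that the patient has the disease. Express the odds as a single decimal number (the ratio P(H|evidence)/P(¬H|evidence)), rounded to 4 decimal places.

Prior odds = 3/60 = 0.050000.
Likelihood ratio for E = 0.69/0.14 = 4.9286.
Posterior odds = prior odds × LR = 0.24643.

Posterior odds ≈ 0.2464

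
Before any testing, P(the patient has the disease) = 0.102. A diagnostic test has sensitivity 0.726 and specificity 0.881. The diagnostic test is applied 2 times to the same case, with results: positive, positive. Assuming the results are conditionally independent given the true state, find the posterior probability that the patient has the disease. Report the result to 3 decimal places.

Posterior P(H) ≈ 0.809

With H the event that the patient has the disease, the joint likelihood of the observed sequence is P(data|H) = 0.726·0.726 = 0.52708 and P(data|¬H) = 0.119·0.119 = 0.014161.
Bayes: P(H|data) = 0.102·0.52708 / (0.102·0.52708 + 0.898·0.014161) = 0.053762/0.066478 = 0.8087.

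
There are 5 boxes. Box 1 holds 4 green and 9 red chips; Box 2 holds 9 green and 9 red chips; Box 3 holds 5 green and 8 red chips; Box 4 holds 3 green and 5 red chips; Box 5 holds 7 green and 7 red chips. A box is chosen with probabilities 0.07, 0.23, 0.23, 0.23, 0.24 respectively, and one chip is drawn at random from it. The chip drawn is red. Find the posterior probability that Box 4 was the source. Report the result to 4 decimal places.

Posterior probability ≈ 0.2527

P(red|Box 1) = 0.6923; P(red|Box 2) = 0.5; P(red|Box 3) = 0.6154; P(red|Box 4) = 0.625; P(red|Box 5) = 0.5.
Prior × likelihood for each source: 0.07·0.6923=0.04846, 0.23·0.5=0.1150, 0.23·0.6154=0.1415, 0.23·0.625=0.1438, 0.24·0.5=0.1200. Summing gives P(red) = 0.56875.
P(Box 4 | red) = 0.1438 / 0.56875 = 0.2527.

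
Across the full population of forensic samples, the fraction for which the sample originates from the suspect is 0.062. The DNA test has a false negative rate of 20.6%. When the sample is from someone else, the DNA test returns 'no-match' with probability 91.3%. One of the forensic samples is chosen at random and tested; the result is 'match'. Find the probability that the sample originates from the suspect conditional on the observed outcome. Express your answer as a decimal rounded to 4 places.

Let H be the event that the sample originates from the suspect. P(H) = 0.062, so P(¬H) = 0.938. With E the 'match' result, P(E|H) = 0.794 and P(E|¬H) = 0.087.
P(E) = 0.794·0.062 + 0.087·0.938 = 0.049228 + 0.081606 = 0.13083.
By Bayes' theorem, P(H|E) = 0.049228 / 0.13083 = 0.3763.

P(H | E) ≈ 0.3763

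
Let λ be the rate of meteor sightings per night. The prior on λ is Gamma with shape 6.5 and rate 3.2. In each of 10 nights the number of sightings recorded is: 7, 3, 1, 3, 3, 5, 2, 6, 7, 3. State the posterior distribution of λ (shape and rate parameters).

The Poisson likelihood adds the total count to the shape and the number of exposure periods to the rate. Here ∑xᵢ = 40 and n = 10, so shape 6.5→46.5 and rate 3.2→13.2.

Posterior: Gamma(shape=46.5, rate=13.2)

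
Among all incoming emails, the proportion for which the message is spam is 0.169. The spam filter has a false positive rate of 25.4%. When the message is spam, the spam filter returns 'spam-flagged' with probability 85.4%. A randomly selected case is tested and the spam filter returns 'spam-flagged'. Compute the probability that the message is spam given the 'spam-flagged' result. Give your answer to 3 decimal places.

P(H | E) ≈ 0.406

Write H for 'the message is spam'. Prior odds H:¬H = 0.169/0.831 = 0.20337. For the 'spam-flagged' outcome, the likelihood ratio is 0.854/0.254 = 3.3622.
Posterior odds = 0.20337 × 3.3622 = 0.68377, so P(H|E) = 0.68377/(1+0.68377) = 0.406.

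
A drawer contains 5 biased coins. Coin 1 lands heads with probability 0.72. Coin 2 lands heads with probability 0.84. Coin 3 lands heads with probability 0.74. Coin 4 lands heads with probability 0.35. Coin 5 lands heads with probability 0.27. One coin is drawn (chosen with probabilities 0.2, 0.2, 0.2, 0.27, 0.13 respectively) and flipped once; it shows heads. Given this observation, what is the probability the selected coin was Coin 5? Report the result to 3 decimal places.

Posterior probability ≈ 0.060

P(heads|C1) = 0.72; P(heads|C2) = 0.84; P(heads|C3) = 0.74; P(heads|C4) = 0.35; P(heads|C5) = 0.27.
Prior × likelihood for each source: 0.2·0.72=0.1440, 0.2·0.84=0.1680, 0.2·0.74=0.1480, 0.27·0.35=0.09450, 0.13·0.27=0.03510. Summing gives P(heads) = 0.58960.
P(Coin 5 | heads) = 0.03510 / 0.58960 = 0.060.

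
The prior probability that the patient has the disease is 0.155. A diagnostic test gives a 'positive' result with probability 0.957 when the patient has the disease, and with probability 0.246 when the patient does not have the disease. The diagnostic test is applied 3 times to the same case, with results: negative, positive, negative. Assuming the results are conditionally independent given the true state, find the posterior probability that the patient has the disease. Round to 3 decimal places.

Posterior P(H) ≈ 0.002

Let H be the event that the patient has the disease; start with P(H) = 0.155. P('positive'|H) = 0.957, P('positive'|¬H) = 0.246.
Update on result 1 ('negative'): P(H) ← 0.043·0.1550 / (0.043·0.1550 + 0.754·0.8450) = 0.0066650/0.64380 = 0.0104.
Update on result 2 ('positive'): P(H) ← 0.957·0.0104 / (0.957·0.0104 + 0.246·0.9896) = 0.0099075/0.25336 = 0.0391.
Update on result 3 ('negative'): P(H) ← 0.043·0.0391 / (0.043·0.0391 + 0.754·0.9609) = 0.0016815/0.72620 = 0.0023.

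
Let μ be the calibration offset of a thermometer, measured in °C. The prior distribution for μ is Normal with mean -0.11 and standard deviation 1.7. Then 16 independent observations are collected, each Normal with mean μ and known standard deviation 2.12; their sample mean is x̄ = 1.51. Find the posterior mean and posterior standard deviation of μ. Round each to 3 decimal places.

Posterior mean ≈ 1.366; posterior SD ≈ 0.506

Prior precision 1/τ₀² = 1/1.7² = 0.346021; data precision n/σ² = 16/2.12² = 3.55999.
Posterior precision = 0.346021 + 3.55999 = 3.90601, giving posterior SD = 1/√3.90601 = 0.506.
Posterior mean = (0.346021·-0.11 + 3.55999·1.51) / 3.90601 = 1.366.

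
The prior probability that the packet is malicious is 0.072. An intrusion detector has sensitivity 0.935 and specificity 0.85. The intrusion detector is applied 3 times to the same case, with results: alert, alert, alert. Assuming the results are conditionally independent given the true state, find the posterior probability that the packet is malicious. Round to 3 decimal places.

Let H be the event that the packet is malicious; start with P(H) = 0.072. P('alert'|H) = 0.935, P('alert'|¬H) = 0.15.
Update on result 1 ('alert'): P(H) ← 0.935·0.0720 / (0.935·0.0720 + 0.15·0.9280) = 0.067320/0.20652 = 0.3260.
Update on result 2 ('alert'): P(H) ← 0.935·0.3260 / (0.935·0.3260 + 0.15·0.6740) = 0.30479/0.40589 = 0.7509.
Update on result 3 ('alert'): P(H) ← 0.935·0.7509 / (0.935·0.7509 + 0.15·0.2491) = 0.70210/0.73946 = 0.9495.

Posterior P(H) ≈ 0.949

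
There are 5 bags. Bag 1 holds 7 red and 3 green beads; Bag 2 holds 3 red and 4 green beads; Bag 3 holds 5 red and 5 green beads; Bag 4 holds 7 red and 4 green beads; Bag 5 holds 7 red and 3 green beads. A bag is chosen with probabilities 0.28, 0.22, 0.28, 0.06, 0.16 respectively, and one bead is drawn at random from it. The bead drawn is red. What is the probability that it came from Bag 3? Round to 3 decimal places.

Posterior probability ≈ 0.241

P(red|Bag 1) = 0.7; P(red|Bag 2) = 0.4286; P(red|Bag 3) = 0.5; P(red|Bag 4) = 0.6364; P(red|Bag 5) = 0.7.
Prior × likelihood for each source: 0.28·0.7=0.1960, 0.22·0.4286=0.09429, 0.28·0.5=0.1400, 0.06·0.6364=0.03818, 0.16·0.7=0.1120. Summing gives P(red) = 0.58047.
P(Bag 3 | red) = 0.1400 / 0.58047 = 0.241.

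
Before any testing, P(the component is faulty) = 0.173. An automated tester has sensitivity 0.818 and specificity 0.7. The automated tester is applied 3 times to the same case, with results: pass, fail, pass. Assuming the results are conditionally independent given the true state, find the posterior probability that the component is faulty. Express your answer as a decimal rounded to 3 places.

Posterior P(H) ≈ 0.037

Let H be the event that the component is faulty; start with P(H) = 0.173. P('fail'|H) = 0.818, P('fail'|¬H) = 0.3.
Update on result 1 ('pass'): P(H) ← 0.182·0.1730 / (0.182·0.1730 + 0.7·0.8270) = 0.031486/0.61039 = 0.0516.
Update on result 2 ('fail'): P(H) ← 0.818·0.0516 / (0.818·0.0516 + 0.3·0.9484) = 0.042196/0.32672 = 0.1291.
Update on result 3 ('pass'): P(H) ← 0.182·0.1291 / (0.182·0.1291 + 0.7·0.8709) = 0.023505/0.63310 = 0.0371.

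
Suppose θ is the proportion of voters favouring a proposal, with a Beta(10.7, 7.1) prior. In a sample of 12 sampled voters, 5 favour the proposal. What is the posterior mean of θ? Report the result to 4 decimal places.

Observing 5 successes and 7 failures updates Beta(10.7, 7.1) by adding the success and failure counts to the two shape parameters: α = 10.7+5 = 15.7, β = 7.1+7 = 14.1.
Posterior mean = α/(α+β) = 15.7/29.8 = 0.5268.

Posterior mean ≈ 0.5268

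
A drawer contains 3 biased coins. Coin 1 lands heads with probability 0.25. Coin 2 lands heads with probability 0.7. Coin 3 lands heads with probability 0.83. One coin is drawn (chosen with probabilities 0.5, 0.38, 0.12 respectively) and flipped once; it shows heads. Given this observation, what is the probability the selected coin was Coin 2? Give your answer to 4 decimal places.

Tabulate prior·likelihood by source: [1] prior 0.5, lik 0.25, product 0.1250; [2] prior 0.38, lik 0.7, product 0.2660; [3] prior 0.12, lik 0.83, product 0.09960.
Normalizing constant = 0.49060; the posterior for Coin 2 is its product over the sum, 0.2660/0.49060 = 0.5422.

Posterior probability ≈ 0.5422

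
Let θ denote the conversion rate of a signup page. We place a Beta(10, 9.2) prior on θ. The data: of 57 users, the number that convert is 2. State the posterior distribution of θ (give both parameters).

Observing 2 successes and 55 failures updates Beta(10, 9.2) by adding the success and failure counts to the two shape parameters: α = 10+2 = 12, β = 9.2+55 = 64.2.

Posterior: Beta(12, 64.2)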